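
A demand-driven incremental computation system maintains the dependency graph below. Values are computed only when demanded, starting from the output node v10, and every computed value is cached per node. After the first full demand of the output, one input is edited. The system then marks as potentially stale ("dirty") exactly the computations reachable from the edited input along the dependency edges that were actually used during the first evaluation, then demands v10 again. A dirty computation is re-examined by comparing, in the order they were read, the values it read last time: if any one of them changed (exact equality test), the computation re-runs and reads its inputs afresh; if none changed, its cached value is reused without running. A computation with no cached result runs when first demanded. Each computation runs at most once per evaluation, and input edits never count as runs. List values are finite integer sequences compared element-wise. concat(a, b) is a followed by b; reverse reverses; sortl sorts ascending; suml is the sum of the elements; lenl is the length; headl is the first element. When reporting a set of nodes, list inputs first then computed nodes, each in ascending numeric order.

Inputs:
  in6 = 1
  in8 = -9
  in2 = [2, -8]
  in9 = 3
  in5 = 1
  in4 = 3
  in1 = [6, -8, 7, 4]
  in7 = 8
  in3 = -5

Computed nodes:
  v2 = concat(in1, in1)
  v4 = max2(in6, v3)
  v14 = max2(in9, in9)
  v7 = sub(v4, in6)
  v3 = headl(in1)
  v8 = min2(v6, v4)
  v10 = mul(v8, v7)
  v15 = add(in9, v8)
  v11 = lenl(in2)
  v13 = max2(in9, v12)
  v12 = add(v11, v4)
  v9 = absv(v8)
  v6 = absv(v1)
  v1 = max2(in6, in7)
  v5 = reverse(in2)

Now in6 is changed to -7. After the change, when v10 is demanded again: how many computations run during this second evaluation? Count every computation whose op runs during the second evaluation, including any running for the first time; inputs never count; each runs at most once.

Computations that run: v1, v4, v7, v10 — 4 in total.
Key observation: the cutoff stops propagation at v6 — its inputs' values are unchanged, so it reuses its cache.

First evaluation (everything demanded from the output):
  v1 = max2(1, 8) = 8
  v3 = headl([6, -8, 7, 4]) = 6
  v4 = max2(1, 6) = 6
  v6 = absv(8) = 8
  v7 = sub(6, 1) = 5
  v8 = min2(8, 6) = 6
  v10 = mul(6, 5) = 30

Propagation after the edit:
  v1: runs — in6 1->-7; result 8 (same value as before).
  v4: runs — in6 1->-7; result 6 (same value as before).
  v6: checked — values it read are unchanged (v1 unchanged); reused cached 8 without running.
  v7: runs — in6 1->-7; result 13.
  v8: checked — values it read are unchanged (v6 unchanged, v4 unchanged); reused cached 6 without running.
  v10: runs — v7 5->13; result 78.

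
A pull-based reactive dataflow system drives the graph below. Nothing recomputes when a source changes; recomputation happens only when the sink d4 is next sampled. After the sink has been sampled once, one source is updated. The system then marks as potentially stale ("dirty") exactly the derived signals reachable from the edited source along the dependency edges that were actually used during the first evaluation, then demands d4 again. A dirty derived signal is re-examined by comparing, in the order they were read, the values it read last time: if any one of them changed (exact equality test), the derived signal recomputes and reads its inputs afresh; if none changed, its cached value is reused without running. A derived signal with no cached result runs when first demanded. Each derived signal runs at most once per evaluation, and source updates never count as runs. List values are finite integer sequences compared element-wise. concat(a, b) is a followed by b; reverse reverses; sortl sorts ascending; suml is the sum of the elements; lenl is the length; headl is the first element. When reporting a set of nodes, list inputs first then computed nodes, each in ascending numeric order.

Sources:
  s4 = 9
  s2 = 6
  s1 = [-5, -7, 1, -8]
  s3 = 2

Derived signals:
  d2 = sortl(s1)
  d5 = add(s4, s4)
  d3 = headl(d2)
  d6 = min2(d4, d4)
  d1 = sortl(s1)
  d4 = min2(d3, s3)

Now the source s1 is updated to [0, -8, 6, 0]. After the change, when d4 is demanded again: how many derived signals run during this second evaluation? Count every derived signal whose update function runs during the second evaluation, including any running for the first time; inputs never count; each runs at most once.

First evaluation (everything demanded from the output):
  d2 = sortl([-5, -7, 1, -8]) = [-8, -7, -5, 1]
  d3 = headl([-8, -7, -5, 1]) = -8
  d4 = min2(-8, 2) = -8

Propagation after the edit:
  d2: runs — s1 [-5, -7, 1, -8]->[0, -8, 6, 0]; result [-8, 0, 0, 6].
  d3: runs — d2 [-8, -7, -5, 1]->[-8, 0, 0, 6]; result -8 (same value as before).
  d4: checked — values it read are unchanged (d3 unchanged, s3 unchanged); reused cached -8 without running.

Key observation: the change is absorbed at d3 — it re-runs but produces the same value, and the output's value is unchanged.

Derived signals that run: d2, d3 — 2 in total.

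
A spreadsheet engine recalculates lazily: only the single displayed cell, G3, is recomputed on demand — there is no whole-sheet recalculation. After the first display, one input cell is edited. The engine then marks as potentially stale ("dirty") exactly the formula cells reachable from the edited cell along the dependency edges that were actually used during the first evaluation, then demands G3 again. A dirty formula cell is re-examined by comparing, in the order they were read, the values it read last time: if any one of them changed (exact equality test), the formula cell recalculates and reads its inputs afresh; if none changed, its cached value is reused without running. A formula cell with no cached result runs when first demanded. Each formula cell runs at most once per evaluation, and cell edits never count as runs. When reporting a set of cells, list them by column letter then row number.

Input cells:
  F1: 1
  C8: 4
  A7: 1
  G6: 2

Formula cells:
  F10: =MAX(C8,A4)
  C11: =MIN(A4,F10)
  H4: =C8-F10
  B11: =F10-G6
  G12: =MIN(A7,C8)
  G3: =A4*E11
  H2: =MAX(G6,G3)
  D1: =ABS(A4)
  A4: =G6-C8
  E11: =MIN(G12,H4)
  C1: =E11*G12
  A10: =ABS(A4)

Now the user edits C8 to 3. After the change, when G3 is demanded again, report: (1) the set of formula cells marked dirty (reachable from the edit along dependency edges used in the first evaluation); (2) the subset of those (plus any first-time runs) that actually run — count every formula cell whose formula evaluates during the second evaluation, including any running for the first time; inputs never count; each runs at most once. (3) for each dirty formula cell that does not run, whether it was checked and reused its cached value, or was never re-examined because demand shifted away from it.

Marked dirty: A4, E11, F10, G3, G12, H4.
Formula cells that run: A4, F10, G3, G12, H4 — 5 in total.
Checked but reused from cache: E11.
Key observation: the cutoff stops propagation at E11 — its inputs' values are unchanged, so it reuses its cache.

First evaluation (everything demanded from the output):
  A4 = 2 - 4 = -2
  F10 = MAX(4, -2) = 4
  G12 = MIN(1, 4) = 1
  H4 = 4 - 4 = 0
  E11 = MIN(1, 0) = 0
  G3 = -2 * 0 = 0

Propagation after the edit:
  A4: runs — C8 4->3; result -1.
  F10: runs — C8 4->3; A4 -2->-1; result 3.
  G12: runs — C8 4->3; result 1 (same value as before).
  H4: runs — C8 4->3; F10 4->3; result 0 (same value as before).
  E11: checked — values it read are unchanged (G12 unchanged, H4 unchanged); reused cached 0 without running.
  G3: runs — A4 -2->-1; result 0 (same value as before).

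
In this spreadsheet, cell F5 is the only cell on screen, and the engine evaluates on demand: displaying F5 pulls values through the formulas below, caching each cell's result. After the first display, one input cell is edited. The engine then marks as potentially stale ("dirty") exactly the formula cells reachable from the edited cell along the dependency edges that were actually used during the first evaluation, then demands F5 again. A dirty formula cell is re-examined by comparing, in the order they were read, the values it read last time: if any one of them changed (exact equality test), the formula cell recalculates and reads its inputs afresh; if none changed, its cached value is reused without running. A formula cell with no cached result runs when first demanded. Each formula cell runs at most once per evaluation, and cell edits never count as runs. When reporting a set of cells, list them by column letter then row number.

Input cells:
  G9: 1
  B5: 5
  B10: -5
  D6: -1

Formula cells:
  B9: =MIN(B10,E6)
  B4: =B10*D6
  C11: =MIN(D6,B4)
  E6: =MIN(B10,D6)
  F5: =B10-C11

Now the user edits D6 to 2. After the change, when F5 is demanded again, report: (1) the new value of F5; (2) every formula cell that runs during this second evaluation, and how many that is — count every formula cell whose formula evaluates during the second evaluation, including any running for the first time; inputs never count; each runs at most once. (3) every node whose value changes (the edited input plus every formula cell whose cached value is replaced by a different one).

F5 now evaluates to 5.
Run set: B4, C11, F5 (3 run).
Changed values: B4, C11, D6, F5.

Initial pass — values computed on the first demand:
  B4 = -5 * -1 = 5
  C11 = MIN(-1, 5) = -1
  F5 = -5 - -1 = -4

Second demand — change propagation:
  B4: re-runs because D6 -1->2; new result -10.
  C11: re-runs because D6 -1->2; B4 5->-10; new result -10.
  F5: re-runs because C11 -1->-10; new result 5.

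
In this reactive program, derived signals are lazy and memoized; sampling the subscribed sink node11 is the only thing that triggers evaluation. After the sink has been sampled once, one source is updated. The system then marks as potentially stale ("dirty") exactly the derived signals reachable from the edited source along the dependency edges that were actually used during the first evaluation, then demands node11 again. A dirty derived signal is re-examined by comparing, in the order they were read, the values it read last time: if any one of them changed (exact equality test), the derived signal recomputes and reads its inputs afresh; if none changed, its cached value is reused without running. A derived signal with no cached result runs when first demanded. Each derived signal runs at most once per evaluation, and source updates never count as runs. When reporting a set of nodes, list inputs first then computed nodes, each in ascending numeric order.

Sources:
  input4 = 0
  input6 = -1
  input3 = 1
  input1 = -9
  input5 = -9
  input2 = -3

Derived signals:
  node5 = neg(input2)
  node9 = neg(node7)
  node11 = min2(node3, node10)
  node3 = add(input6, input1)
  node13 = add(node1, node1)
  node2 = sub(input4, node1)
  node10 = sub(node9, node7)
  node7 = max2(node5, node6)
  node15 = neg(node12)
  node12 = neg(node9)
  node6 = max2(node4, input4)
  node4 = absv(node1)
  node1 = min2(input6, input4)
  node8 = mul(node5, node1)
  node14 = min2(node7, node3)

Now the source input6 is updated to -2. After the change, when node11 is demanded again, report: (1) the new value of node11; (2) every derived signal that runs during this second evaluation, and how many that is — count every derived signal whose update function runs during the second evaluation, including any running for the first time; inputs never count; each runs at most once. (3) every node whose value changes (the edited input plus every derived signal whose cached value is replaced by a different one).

Demanding node11 again yields -11.
6 derived signals run: node1, node3, node4, node6, node7, node11.
The nodes whose values change: input6, node1, node3, node4, node6, node11.
Note where the cutoff bites: node9 is checked, finds nothing changed, and keeps its cache.

First demand of the output computes:
  node1 = min2(-1, 0) = -1
  node3 = add(-1, -9) = -10
  node4 = absv(-1) = 1
  node5 = neg(-3) = 3
  node6 = max2(1, 0) = 1
  node7 = max2(3, 1) = 3
  node9 = neg(3) = -3
  node10 = sub(-3, 3) = -6
  node11 = min2(-10, -6) = -10

After the edit, cleaning proceeds:
  node1: a read changed (input6 -1->-2) — executes, giving -2.
  node3: a read changed (input6 -1->-2) — executes, giving -11.
  node4: a read changed (node1 -1->-2) — executes, giving 2.
  node6: a read changed (node4 1->2) — executes, giving 2.
  node7: a read changed (node6 1->2) — executes, giving 3 — identical to its old value.
  node9: dirty, but its reads are unchanged (node7 unchanged); cached -3 stands.
  node10: dirty, but its reads are unchanged (node9 unchanged, node7 unchanged); cached -6 stands.
  node11: a read changed (node3 -10->-11) — executes, giving -11.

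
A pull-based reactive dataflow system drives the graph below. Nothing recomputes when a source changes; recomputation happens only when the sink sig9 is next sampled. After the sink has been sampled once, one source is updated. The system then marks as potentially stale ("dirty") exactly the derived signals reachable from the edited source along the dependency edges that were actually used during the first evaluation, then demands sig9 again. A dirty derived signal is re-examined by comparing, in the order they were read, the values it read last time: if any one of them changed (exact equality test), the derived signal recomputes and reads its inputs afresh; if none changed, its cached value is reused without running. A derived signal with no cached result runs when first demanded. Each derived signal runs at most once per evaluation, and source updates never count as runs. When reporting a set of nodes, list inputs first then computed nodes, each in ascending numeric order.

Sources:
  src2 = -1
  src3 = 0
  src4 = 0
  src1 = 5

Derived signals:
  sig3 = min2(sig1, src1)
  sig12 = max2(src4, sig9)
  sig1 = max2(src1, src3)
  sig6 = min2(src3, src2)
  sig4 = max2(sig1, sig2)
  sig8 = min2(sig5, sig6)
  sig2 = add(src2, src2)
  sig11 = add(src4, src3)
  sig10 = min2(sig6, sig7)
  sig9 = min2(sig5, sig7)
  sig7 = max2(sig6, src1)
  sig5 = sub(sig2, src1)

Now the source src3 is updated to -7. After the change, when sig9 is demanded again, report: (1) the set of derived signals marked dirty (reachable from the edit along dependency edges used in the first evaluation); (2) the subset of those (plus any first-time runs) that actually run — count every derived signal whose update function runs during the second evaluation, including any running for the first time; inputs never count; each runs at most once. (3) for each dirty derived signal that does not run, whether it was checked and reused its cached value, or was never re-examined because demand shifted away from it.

First evaluation (everything demanded from the output):
  sig2 = add(-1, -1) = -2
  sig5 = sub(-2, 5) = -7
  sig6 = min2(0, -1) = -1
  sig7 = max2(-1, 5) = 5
  sig9 = min2(-7, 5) = -7

Propagation after the edit:
  sig6: runs — src3 0->-7; result -7.
  sig7: runs — sig6 -1->-7; result 5 (same value as before).
  sig9: checked — values it read are unchanged (sig5 unchanged, sig7 unchanged); reused cached -7 without running.

Key observation: the change is absorbed at sig7 — it re-runs but produces the same value, and the output's value is unchanged.

Marked dirty: sig6, sig7, sig9.
Derived signals that run: sig6, sig7 — 2 in total.
Checked but reused from cache: sig9.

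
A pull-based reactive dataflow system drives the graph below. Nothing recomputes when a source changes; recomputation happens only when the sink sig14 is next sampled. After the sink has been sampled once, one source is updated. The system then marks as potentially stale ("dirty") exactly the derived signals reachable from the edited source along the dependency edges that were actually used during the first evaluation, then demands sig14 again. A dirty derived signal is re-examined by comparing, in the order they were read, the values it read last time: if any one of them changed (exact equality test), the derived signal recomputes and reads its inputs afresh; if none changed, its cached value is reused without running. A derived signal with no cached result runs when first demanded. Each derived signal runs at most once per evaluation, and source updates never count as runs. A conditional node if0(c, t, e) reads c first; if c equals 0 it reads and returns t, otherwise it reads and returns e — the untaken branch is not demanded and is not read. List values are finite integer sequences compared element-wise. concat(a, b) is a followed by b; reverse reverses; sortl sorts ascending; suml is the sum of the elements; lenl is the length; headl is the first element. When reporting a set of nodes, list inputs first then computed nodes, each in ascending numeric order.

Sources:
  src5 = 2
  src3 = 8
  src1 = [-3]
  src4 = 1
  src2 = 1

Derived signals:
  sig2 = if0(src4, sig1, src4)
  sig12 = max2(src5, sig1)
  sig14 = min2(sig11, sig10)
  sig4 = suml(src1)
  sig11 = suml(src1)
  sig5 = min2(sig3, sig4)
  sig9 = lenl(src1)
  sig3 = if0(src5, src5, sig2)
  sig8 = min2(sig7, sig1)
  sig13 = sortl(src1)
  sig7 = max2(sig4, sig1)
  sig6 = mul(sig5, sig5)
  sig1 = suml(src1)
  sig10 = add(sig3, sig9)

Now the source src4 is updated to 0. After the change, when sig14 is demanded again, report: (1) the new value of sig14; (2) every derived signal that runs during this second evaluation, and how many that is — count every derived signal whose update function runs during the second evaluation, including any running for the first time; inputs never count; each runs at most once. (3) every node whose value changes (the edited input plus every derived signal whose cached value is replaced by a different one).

New value of sig14: -3.
Derived signals that run: sig1, sig2, sig3, sig10, sig14 — 5 in total.
Values that change: src4, sig2, sig3, sig10.
Key observation: a condition flipped, so demand reaches new nodes — sig1 runs for the first time.

First evaluation (everything demanded from the output):
  sig2 = if0(src4=1 -> else branch src4) = 1
  sig3 = if0(src5=2 -> else branch sig2) = 1
  sig9 = lenl([-3]) = 1
  sig10 = add(1, 1) = 2
  sig11 = suml([-3]) = -3
  sig14 = min2(-3, 2) = -3

Propagation after the edit:
  sig1: demanded for the first time — runs, produces -3.
  sig2: runs — src4 1->0; src4 1->0; result -3.
  sig3: runs — sig2 1->-3; result -3.
  sig10: runs — sig3 1->-3; result -2.
  sig14: runs — sig10 2->-2; result -3 (same value as before).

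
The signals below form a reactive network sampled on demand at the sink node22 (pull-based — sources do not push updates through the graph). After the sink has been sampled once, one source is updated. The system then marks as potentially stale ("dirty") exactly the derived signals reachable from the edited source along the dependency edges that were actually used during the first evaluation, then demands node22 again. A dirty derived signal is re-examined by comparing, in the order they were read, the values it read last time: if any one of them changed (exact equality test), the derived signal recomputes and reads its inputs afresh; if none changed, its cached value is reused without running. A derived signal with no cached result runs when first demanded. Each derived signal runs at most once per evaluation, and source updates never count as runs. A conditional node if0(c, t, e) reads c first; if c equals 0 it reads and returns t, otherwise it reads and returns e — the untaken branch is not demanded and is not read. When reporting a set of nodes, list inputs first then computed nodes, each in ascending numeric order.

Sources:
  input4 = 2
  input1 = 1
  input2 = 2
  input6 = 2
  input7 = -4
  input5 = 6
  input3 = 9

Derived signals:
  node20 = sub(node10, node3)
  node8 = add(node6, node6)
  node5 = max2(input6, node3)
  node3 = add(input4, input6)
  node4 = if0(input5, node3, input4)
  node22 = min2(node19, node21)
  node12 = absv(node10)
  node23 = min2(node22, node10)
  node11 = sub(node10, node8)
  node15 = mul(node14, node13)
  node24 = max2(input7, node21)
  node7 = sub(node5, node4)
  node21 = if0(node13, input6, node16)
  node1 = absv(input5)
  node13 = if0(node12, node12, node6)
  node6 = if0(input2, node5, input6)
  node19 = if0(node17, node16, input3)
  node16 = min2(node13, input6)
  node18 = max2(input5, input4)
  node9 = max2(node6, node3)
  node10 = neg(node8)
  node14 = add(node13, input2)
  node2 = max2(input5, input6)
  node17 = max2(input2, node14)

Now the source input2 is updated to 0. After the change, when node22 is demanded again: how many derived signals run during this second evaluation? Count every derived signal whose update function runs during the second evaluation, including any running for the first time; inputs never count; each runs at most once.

Run set: node3, node5, node6, node8, node10, node12, node13, node14, node16, node17, node21 (11 run).
The important point: the flipped condition pulls in fresh nodes; node3, node5 run for the first time.

Initial pass — values computed on the first demand:
  node6 = if0(input2=2 -> else branch input6) = 2
  node8 = add(2, 2) = 4
  node10 = neg(4) = -4
  node12 = absv(-4) = 4
  node13 = if0(node12=4 -> else branch node6) = 2
  node14 = add(2, 2) = 4
  node16 = min2(2, 2) = 2
  node17 = max2(2, 4) = 4
  node19 = if0(node17=4 -> else branch input3) = 9
  node21 = if0(node13=2 -> else branch node16) = 2
  node22 = min2(9, 2) = 2

Second demand — change propagation:
  node3: newly demanded (no cache) — executes and yields 4.
  node5: newly demanded (no cache) — executes and yields 4.
  node6: re-runs because input2 2->0; new result 4.
  node8: re-runs because node6 2->4; node6 2->4; new result 8.
  node10: re-runs because node8 4->8; new result -8.
  node12: re-runs because node10 -4->-8; new result 8.
  node13: re-runs because node12 4->8; node6 2->4; new result 4.
  node14: re-runs because node13 2->4; input2 2->0; new result 4 (unchanged).
  node16: re-runs because node13 2->4; new result 2 (unchanged).
  node17: re-runs because input2 2->0; new result 4 (unchanged).
  node19: re-examined; everything it read last time is the same (node17 unchanged, input3 unchanged) — cache 9 kept, no run.
  node21: re-runs because node13 2->4; new result 2 (unchanged).
  node22: re-examined; everything it read last time is the same (node19 unchanged, node21 unchanged) — cache 2 kept, no run.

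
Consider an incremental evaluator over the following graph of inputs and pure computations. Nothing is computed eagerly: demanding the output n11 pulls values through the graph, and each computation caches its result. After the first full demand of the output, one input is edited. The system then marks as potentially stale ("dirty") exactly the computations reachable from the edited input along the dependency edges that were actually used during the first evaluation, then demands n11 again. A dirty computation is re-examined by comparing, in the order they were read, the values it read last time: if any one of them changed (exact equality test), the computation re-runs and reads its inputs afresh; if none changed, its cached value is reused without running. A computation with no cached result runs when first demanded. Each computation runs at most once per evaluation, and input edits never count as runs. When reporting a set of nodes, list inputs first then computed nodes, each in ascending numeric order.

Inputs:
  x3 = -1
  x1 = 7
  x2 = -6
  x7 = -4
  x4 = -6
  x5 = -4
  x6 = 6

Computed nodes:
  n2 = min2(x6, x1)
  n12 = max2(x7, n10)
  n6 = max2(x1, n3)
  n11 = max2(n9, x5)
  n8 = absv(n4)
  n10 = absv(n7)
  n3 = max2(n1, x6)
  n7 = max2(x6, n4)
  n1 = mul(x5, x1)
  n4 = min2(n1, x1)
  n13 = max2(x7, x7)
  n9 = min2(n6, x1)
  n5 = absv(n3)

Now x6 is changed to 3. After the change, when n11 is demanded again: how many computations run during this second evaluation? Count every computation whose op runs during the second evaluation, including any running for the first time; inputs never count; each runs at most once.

Run set: n3, n6 (2 run).
The important point: n6 recomputes to an identical value, and the output ends up unchanged.

Initial pass — values computed on the first demand:
  n1 = mul(-4, 7) = -28
  n3 = max2(-28, 6) = 6
  n6 = max2(7, 6) = 7
  n9 = min2(7, 7) = 7
  n11 = max2(7, -4) = 7

Second demand — change propagation:
  n3: re-runs because x6 6->3; new result 3.
  n6: re-runs because n3 6->3; new result 7 (unchanged).
  n9: re-examined; everything it read last time is the same (n6 unchanged, x1 unchanged) — cache 7 kept, no run.
  n11: re-examined; everything it read last time is the same (n9 unchanged, x5 unchanged) — cache 7 kept, no run.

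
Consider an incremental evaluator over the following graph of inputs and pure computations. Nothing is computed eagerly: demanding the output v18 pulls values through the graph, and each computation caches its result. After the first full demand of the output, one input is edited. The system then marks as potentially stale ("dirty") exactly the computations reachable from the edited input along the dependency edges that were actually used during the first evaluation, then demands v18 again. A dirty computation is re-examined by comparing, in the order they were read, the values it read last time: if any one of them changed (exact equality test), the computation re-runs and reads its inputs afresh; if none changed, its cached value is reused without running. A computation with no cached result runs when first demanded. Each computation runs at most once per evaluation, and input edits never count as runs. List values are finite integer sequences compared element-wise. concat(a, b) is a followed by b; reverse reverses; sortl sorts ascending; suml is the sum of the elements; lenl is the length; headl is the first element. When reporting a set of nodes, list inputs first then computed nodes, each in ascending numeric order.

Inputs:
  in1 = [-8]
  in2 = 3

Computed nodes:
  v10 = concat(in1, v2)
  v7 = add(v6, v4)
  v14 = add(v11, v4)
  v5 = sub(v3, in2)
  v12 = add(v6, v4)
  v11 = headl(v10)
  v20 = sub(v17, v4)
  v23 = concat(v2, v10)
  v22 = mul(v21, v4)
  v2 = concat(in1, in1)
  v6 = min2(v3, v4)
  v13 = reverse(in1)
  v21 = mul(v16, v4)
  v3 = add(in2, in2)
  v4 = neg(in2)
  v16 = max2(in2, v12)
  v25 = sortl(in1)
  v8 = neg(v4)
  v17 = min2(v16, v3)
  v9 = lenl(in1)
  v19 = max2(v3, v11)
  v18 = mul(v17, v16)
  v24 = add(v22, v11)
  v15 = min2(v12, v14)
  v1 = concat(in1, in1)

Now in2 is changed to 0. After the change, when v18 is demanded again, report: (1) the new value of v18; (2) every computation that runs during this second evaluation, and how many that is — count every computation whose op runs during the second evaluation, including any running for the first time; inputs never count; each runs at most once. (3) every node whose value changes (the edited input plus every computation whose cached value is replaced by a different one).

Initial pass — values computed on the first demand:
  v3 = add(3, 3) = 6
  v4 = neg(3) = -3
  v6 = min2(6, -3) = -3
  v12 = add(-3, -3) = -6
  v16 = max2(3, -6) = 3
  v17 = min2(3, 6) = 3
  v18 = mul(3, 3) = 9

Second demand — change propagation:
  v3: re-runs because in2 3->0; in2 3->0; new result 0.
  v4: re-runs because in2 3->0; new result 0.
  v6: re-runs because v3 6->0; v4 -3->0; new result 0.
  v12: re-runs because v6 -3->0; v4 -3->0; new result 0.
  v16: re-runs because in2 3->0; v12 -6->0; new result 0.
  v17: re-runs because v16 3->0; v3 6->0; new result 0.
  v18: re-runs because v17 3->0; v16 3->0; new result 0.

v18 now evaluates to 0.
Run set: v3, v4, v6, v12, v16, v17, v18 (7 run).
Changed values: in2, v3, v4, v6, v12, v16, v17, v18.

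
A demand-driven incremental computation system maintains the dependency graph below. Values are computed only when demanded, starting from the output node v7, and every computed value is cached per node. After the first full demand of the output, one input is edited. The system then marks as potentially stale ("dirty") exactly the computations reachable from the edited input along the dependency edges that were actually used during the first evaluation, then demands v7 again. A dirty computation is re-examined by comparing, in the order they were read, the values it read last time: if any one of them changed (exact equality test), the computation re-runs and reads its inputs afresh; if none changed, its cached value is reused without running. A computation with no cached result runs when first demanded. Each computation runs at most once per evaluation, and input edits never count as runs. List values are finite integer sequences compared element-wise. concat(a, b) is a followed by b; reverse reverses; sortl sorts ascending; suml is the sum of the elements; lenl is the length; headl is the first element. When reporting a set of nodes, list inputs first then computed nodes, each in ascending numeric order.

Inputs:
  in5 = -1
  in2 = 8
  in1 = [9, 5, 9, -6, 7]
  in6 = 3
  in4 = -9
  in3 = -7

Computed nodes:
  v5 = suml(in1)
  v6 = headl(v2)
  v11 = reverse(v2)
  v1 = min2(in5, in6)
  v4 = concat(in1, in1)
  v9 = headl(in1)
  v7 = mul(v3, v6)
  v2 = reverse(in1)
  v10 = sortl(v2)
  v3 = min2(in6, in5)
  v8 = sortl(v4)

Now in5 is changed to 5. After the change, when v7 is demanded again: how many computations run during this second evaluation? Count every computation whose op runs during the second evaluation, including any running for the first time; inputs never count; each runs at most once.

First evaluation (everything demanded from the output):
  v2 = reverse([9, 5, 9, -6, 7]) = [7, -6, 9, 5, 9]
  v3 = min2(3, -1) = -1
  v6 = headl([7, -6, 9, 5, 9]) = 7
  v7 = mul(-1, 7) = -7

Propagation after the edit:
  v3: runs — in5 -1->5; result 3.
  v7: runs — v3 -1->3; result 21.

Computations that run: v3, v7 — 2 in total.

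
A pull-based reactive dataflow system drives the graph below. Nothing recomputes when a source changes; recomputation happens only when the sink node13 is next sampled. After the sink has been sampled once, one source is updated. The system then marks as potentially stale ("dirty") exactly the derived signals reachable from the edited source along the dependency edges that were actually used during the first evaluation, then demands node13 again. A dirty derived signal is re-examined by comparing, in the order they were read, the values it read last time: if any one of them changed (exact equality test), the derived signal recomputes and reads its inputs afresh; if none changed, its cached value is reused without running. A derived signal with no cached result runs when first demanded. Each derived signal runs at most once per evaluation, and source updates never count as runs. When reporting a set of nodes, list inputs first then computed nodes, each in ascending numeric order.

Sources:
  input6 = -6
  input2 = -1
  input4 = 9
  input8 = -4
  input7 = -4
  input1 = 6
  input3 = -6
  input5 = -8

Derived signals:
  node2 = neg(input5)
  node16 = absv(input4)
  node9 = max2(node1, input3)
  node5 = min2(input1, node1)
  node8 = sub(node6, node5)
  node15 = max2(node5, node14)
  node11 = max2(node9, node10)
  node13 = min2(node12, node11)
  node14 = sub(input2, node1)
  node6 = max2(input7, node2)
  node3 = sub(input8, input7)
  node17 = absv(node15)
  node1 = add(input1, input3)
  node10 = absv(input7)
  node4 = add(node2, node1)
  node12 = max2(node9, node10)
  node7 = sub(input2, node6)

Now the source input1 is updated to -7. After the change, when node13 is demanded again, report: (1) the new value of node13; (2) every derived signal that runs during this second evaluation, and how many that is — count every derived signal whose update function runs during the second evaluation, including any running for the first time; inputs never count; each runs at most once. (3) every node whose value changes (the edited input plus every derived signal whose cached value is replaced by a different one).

First evaluation (everything demanded from the output):
  node1 = add(6, -6) = 0
  node9 = max2(0, -6) = 0
  node10 = absv(-4) = 4
  node11 = max2(0, 4) = 4
  node12 = max2(0, 4) = 4
  node13 = min2(4, 4) = 4

Propagation after the edit:
  node1: runs — input1 6->-7; result -13.
  node9: runs — node1 0->-13; result -6.
  node11: runs — node9 0->-6; result 4 (same value as before).
  node12: runs — node9 0->-6; result 4 (same value as before).
  node13: checked — values it read are unchanged (node12 unchanged, node11 unchanged); reused cached 4 without running.

Key observation: the cutoff stops propagation at node13 — its inputs' values are unchanged, so it reuses its cache.

New value of node13: 4.
Derived signals that run: node1, node9, node11, node12 — 4 in total.
Values that change: input1, node1, node9.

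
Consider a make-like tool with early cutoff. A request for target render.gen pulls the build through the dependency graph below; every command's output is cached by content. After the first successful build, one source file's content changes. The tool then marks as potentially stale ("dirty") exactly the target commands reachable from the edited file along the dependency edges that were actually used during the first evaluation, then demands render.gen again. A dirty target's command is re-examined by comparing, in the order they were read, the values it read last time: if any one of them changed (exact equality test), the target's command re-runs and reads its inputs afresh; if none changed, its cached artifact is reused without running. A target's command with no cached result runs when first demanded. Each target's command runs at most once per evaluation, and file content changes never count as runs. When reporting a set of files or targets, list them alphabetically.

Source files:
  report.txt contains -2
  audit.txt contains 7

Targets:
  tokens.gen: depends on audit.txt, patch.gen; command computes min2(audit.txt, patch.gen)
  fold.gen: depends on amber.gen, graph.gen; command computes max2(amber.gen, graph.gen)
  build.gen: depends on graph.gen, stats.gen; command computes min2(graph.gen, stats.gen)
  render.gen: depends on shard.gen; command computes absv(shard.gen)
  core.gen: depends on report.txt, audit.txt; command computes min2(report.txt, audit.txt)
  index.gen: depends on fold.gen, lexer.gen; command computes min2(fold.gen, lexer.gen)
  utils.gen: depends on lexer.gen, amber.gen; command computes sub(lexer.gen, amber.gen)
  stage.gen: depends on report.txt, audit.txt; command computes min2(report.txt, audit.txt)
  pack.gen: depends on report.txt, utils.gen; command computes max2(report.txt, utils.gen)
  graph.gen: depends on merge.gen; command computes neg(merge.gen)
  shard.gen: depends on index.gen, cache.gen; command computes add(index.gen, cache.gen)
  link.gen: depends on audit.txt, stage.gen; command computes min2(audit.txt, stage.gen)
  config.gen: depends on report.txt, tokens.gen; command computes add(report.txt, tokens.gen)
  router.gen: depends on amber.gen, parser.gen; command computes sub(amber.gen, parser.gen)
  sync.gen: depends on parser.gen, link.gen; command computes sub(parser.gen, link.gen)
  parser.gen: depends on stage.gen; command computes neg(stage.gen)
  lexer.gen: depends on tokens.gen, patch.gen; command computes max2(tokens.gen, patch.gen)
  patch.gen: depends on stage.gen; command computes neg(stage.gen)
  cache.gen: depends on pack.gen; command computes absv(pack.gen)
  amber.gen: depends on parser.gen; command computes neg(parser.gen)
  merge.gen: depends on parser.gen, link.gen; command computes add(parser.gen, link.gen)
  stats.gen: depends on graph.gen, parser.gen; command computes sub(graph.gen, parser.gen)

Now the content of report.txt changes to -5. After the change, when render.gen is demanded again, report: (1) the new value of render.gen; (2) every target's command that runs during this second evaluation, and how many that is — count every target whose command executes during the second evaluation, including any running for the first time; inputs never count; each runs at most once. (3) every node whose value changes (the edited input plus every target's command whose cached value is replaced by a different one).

Demanding render.gen again yields 10.
15 target commands run: amber.gen, cache.gen, fold.gen, index.gen, lexer.gen, link.gen, merge.gen, pack.gen, parser.gen, patch.gen, render.gen, shard.gen, stage.gen, tokens.gen, utils.gen.
The nodes whose values change: amber.gen, cache.gen, lexer.gen, link.gen, pack.gen, parser.gen, patch.gen, render.gen, report.txt, shard.gen, stage.gen, tokens.gen, utils.gen.
Note where the cutoff bites: graph.gen is checked, finds nothing changed, and keeps its cache.

First demand of the output computes:
  stage.gen = min2(-2, 7) = -2
  link.gen = min2(7, -2) = -2
  parser.gen = neg(-2) = 2
  amber.gen = neg(2) = -2
  merge.gen = add(2, -2) = 0
  graph.gen = neg(0) = 0
  fold.gen = max2(-2, 0) = 0
  patch.gen = neg(-2) = 2
  tokens.gen = min2(7, 2) = 2
  lexer.gen = max2(2, 2) = 2
  index.gen = min2(0, 2) = 0
  utils.gen = sub(2, -2) = 4
  pack.gen = max2(-2, 4) = 4
  cache.gen = absv(4) = 4
  shard.gen = add(0, 4) = 4
  render.gen = absv(4) = 4

After the edit, cleaning proceeds:
  stage.gen: a read changed (report.txt -2->-5) — executes, giving -5.
  link.gen: a read changed (stage.gen -2->-5) — executes, giving -5.
  parser.gen: a read changed (stage.gen -2->-5) — executes, giving 5.
  amber.gen: a read changed (parser.gen 2->5) — executes, giving -5.
  merge.gen: a read changed (parser.gen 2->5; link.gen -2->-5) — executes, giving 0 — identical to its old value.
  graph.gen: dirty, but its reads are unchanged (merge.gen unchanged); cached 0 stands.
  fold.gen: a read changed (amber.gen -2->-5) — executes, giving 0 — identical to its old value.
  patch.gen: a read changed (stage.gen -2->-5) — executes, giving 5.
  tokens.gen: a read changed (patch.gen 2->5) — executes, giving 5.
  lexer.gen: a read changed (tokens.gen 2->5; patch.gen 2->5) — executes, giving 5.
  index.gen: a read changed (lexer.gen 2->5) — executes, giving 0 — identical to its old value.
  utils.gen: a read changed (lexer.gen 2->5; amber.gen -2->-5) — executes, giving 10.
  pack.gen: a read changed (report.txt -2->-5; utils.gen 4->10) — executes, giving 10.
  cache.gen: a read changed (pack.gen 4->10) — executes, giving 10.
  shard.gen: a read changed (cache.gen 4->10) — executes, giving 10.
  render.gen: a read changed (shard.gen 4->10) — executes, giving 10.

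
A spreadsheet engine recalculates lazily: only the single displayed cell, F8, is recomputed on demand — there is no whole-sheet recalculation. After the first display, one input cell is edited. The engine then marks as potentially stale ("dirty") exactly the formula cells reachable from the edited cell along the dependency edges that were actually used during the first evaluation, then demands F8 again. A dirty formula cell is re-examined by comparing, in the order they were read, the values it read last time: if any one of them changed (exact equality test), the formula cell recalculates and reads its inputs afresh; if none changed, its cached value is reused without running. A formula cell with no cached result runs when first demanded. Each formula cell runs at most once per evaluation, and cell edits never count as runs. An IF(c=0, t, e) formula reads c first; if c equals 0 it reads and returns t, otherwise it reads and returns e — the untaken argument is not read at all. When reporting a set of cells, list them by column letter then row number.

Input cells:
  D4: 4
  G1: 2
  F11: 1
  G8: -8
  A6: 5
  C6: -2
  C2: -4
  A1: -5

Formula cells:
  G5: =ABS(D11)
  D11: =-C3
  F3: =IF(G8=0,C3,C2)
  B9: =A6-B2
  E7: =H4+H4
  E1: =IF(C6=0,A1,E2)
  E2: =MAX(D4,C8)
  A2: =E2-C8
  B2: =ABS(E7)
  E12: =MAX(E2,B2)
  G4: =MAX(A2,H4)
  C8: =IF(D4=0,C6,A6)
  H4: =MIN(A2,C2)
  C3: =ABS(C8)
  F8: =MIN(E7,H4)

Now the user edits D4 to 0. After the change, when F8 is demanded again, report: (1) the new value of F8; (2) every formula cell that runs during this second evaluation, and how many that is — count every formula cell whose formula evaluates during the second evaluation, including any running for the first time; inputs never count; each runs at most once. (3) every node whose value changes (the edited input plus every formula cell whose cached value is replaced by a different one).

First evaluation (everything demanded from the output):
  C8 = IF(D4=0: D4=4 -> else branch A6) = 5
  E2 = MAX(4, 5) = 5
  A2 = 5 - 5 = 0
  H4 = MIN(0, -4) = -4
  E7 = -4 + -4 = -8
  F8 = MIN(-8, -4) = -8

Propagation after the edit:
  C8: runs — D4 4->0; result -2.
  E2: runs — D4 4->0; C8 5->-2; result 0.
  A2: runs — E2 5->0; C8 5->-2; result 2.
  H4: runs — A2 0->2; result -4 (same value as before).
  E7: checked — values it read are unchanged (H4 unchanged, H4 unchanged); reused cached -8 without running.
  F8: checked — values it read are unchanged (E7 unchanged, H4 unchanged); reused cached -8 without running.

Key observation: the change is absorbed at H4 — it re-runs but produces the same value, and the output's value is unchanged.

New value of F8: -8.
Formula cells that run: A2, C8, E2, H4 — 4 in total.
Values that change: A2, C8, D4, E2.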